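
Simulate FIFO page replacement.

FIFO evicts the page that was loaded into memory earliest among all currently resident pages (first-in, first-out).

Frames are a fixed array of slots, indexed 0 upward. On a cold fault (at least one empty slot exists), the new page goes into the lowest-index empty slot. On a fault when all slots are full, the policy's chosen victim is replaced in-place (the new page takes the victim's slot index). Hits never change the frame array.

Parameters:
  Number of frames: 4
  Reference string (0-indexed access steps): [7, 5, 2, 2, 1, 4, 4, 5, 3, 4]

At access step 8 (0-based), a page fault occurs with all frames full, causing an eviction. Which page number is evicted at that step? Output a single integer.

Step 0: ref 7 -> FAULT, frames=[7,-,-,-]
Step 1: ref 5 -> FAULT, frames=[7,5,-,-]
Step 2: ref 2 -> FAULT, frames=[7,5,2,-]
Step 3: ref 2 -> HIT, frames=[7,5,2,-]
Step 4: ref 1 -> FAULT, frames=[7,5,2,1]
Step 5: ref 4 -> FAULT, evict 7, frames=[4,5,2,1]
Step 6: ref 4 -> HIT, frames=[4,5,2,1]
Step 7: ref 5 -> HIT, frames=[4,5,2,1]
Step 8: ref 3 -> FAULT, evict 5, frames=[4,3,2,1]
At step 8: evicted page 5

Answer: 5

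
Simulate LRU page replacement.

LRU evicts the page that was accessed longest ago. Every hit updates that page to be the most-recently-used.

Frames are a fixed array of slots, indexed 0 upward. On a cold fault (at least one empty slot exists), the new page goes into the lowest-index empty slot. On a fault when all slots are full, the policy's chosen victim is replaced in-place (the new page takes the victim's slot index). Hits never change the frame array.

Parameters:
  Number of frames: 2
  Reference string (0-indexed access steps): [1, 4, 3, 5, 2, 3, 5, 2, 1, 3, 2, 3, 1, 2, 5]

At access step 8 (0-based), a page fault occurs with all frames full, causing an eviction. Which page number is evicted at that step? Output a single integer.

Step 0: ref 1 -> FAULT, frames=[1,-]
Step 1: ref 4 -> FAULT, frames=[1,4]
Step 2: ref 3 -> FAULT, evict 1, frames=[3,4]
Step 3: ref 5 -> FAULT, evict 4, frames=[3,5]
Step 4: ref 2 -> FAULT, evict 3, frames=[2,5]
Step 5: ref 3 -> FAULT, evict 5, frames=[2,3]
Step 6: ref 5 -> FAULT, evict 2, frames=[5,3]
Step 7: ref 2 -> FAULT, evict 3, frames=[5,2]
Step 8: ref 1 -> FAULT, evict 5, frames=[1,2]
At step 8: evicted page 5

Answer: 5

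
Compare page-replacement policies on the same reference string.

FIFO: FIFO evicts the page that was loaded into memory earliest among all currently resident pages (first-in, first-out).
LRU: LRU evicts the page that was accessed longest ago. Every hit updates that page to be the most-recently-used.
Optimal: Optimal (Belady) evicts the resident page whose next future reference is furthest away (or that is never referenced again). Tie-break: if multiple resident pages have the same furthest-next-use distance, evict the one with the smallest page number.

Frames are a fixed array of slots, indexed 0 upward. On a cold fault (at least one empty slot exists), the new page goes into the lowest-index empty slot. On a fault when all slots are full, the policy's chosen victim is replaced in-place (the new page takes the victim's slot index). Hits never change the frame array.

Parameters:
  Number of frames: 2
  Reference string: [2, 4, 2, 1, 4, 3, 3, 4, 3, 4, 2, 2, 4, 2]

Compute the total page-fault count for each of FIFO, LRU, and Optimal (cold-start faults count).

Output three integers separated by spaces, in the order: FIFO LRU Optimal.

--- FIFO ---
  step 0: ref 2 -> FAULT, frames=[2,-] (faults so far: 1)
  step 1: ref 4 -> FAULT, frames=[2,4] (faults so far: 2)
  step 2: ref 2 -> HIT, frames=[2,4] (faults so far: 2)
  step 3: ref 1 -> FAULT, evict 2, frames=[1,4] (faults so far: 3)
  step 4: ref 4 -> HIT, frames=[1,4] (faults so far: 3)
  step 5: ref 3 -> FAULT, evict 4, frames=[1,3] (faults so far: 4)
  step 6: ref 3 -> HIT, frames=[1,3] (faults so far: 4)
  step 7: ref 4 -> FAULT, evict 1, frames=[4,3] (faults so far: 5)
  step 8: ref 3 -> HIT, frames=[4,3] (faults so far: 5)
  step 9: ref 4 -> HIT, frames=[4,3] (faults so far: 5)
  step 10: ref 2 -> FAULT, evict 3, frames=[4,2] (faults so far: 6)
  step 11: ref 2 -> HIT, frames=[4,2] (faults so far: 6)
  step 12: ref 4 -> HIT, frames=[4,2] (faults so far: 6)
  step 13: ref 2 -> HIT, frames=[4,2] (faults so far: 6)
  FIFO total faults: 6
--- LRU ---
  step 0: ref 2 -> FAULT, frames=[2,-] (faults so far: 1)
  step 1: ref 4 -> FAULT, frames=[2,4] (faults so far: 2)
  step 2: ref 2 -> HIT, frames=[2,4] (faults so far: 2)
  step 3: ref 1 -> FAULT, evict 4, frames=[2,1] (faults so far: 3)
  step 4: ref 4 -> FAULT, evict 2, frames=[4,1] (faults so far: 4)
  step 5: ref 3 -> FAULT, evict 1, frames=[4,3] (faults so far: 5)
  step 6: ref 3 -> HIT, frames=[4,3] (faults so far: 5)
  step 7: ref 4 -> HIT, frames=[4,3] (faults so far: 5)
  step 8: ref 3 -> HIT, frames=[4,3] (faults so far: 5)
  step 9: ref 4 -> HIT, frames=[4,3] (faults so far: 5)
  step 10: ref 2 -> FAULT, evict 3, frames=[4,2] (faults so far: 6)
  step 11: ref 2 -> HIT, frames=[4,2] (faults so far: 6)
  step 12: ref 4 -> HIT, frames=[4,2] (faults so far: 6)
  step 13: ref 2 -> HIT, frames=[4,2] (faults so far: 6)
  LRU total faults: 6
--- Optimal ---
  step 0: ref 2 -> FAULT, frames=[2,-] (faults so far: 1)
  step 1: ref 4 -> FAULT, frames=[2,4] (faults so far: 2)
  step 2: ref 2 -> HIT, frames=[2,4] (faults so far: 2)
  step 3: ref 1 -> FAULT, evict 2, frames=[1,4] (faults so far: 3)
  step 4: ref 4 -> HIT, frames=[1,4] (faults so far: 3)
  step 5: ref 3 -> FAULT, evict 1, frames=[3,4] (faults so far: 4)
  step 6: ref 3 -> HIT, frames=[3,4] (faults so far: 4)
  step 7: ref 4 -> HIT, frames=[3,4] (faults so far: 4)
  step 8: ref 3 -> HIT, frames=[3,4] (faults so far: 4)
  step 9: ref 4 -> HIT, frames=[3,4] (faults so far: 4)
  step 10: ref 2 -> FAULT, evict 3, frames=[2,4] (faults so far: 5)
  step 11: ref 2 -> HIT, frames=[2,4] (faults so far: 5)
  step 12: ref 4 -> HIT, frames=[2,4] (faults so far: 5)
  step 13: ref 2 -> HIT, frames=[2,4] (faults so far: 5)
  Optimal total faults: 5

Answer: 6 6 5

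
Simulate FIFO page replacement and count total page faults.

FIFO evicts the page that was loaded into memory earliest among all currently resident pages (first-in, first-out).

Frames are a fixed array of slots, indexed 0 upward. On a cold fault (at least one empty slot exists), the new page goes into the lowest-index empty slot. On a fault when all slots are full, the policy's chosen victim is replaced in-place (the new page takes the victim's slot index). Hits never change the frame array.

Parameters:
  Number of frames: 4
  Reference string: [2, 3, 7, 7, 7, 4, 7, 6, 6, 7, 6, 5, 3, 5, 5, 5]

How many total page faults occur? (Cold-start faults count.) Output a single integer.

Step 0: ref 2 → FAULT, frames=[2,-,-,-]
Step 1: ref 3 → FAULT, frames=[2,3,-,-]
Step 2: ref 7 → FAULT, frames=[2,3,7,-]
Step 3: ref 7 → HIT, frames=[2,3,7,-]
Step 4: ref 7 → HIT, frames=[2,3,7,-]
Step 5: ref 4 → FAULT, frames=[2,3,7,4]
Step 6: ref 7 → HIT, frames=[2,3,7,4]
Step 7: ref 6 → FAULT (evict 2), frames=[6,3,7,4]
Step 8: ref 6 → HIT, frames=[6,3,7,4]
Step 9: ref 7 → HIT, frames=[6,3,7,4]
Step 10: ref 6 → HIT, frames=[6,3,7,4]
Step 11: ref 5 → FAULT (evict 3), frames=[6,5,7,4]
Step 12: ref 3 → FAULT (evict 7), frames=[6,5,3,4]
Step 13: ref 5 → HIT, frames=[6,5,3,4]
Step 14: ref 5 → HIT, frames=[6,5,3,4]
Step 15: ref 5 → HIT, frames=[6,5,3,4]
Total faults: 7

Answer: 7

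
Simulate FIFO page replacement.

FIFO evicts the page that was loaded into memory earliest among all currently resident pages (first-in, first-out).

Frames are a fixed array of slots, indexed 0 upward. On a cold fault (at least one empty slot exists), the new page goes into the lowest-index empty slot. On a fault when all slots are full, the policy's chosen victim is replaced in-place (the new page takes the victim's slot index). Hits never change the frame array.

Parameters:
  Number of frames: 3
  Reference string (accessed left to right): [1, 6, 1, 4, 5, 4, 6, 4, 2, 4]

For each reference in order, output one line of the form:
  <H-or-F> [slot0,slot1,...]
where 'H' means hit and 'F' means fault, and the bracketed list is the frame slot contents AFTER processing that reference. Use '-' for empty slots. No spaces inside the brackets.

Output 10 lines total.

F [1,-,-]
F [1,6,-]
H [1,6,-]
F [1,6,4]
F [5,6,4]
H [5,6,4]
H [5,6,4]
H [5,6,4]
F [5,2,4]
H [5,2,4]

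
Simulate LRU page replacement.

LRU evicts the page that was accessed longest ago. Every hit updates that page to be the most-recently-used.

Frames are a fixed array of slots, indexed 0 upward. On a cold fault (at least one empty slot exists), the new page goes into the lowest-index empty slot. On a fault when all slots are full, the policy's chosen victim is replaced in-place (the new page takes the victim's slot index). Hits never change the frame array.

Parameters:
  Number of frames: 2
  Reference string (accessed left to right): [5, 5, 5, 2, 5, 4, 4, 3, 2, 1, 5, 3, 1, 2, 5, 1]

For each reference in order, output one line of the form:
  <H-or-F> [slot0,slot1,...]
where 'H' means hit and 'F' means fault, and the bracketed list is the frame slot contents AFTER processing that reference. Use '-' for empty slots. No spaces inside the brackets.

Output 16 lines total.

F [5,-]
H [5,-]
H [5,-]
F [5,2]
H [5,2]
F [5,4]
H [5,4]
F [3,4]
F [3,2]
F [1,2]
F [1,5]
F [3,5]
F [3,1]
F [2,1]
F [2,5]
F [1,5]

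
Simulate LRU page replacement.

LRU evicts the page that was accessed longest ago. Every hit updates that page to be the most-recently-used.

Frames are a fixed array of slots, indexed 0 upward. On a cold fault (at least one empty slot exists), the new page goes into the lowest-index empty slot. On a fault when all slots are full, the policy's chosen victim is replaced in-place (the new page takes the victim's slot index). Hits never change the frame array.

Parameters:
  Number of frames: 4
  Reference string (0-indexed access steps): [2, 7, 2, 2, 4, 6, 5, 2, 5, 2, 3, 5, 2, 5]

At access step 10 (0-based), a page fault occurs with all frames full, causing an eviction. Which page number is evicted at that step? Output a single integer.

Step 0: ref 2 -> FAULT, frames=[2,-,-,-]
Step 1: ref 7 -> FAULT, frames=[2,7,-,-]
Step 2: ref 2 -> HIT, frames=[2,7,-,-]
Step 3: ref 2 -> HIT, frames=[2,7,-,-]
Step 4: ref 4 -> FAULT, frames=[2,7,4,-]
Step 5: ref 6 -> FAULT, frames=[2,7,4,6]
Step 6: ref 5 -> FAULT, evict 7, frames=[2,5,4,6]
Step 7: ref 2 -> HIT, frames=[2,5,4,6]
Step 8: ref 5 -> HIT, frames=[2,5,4,6]
Step 9: ref 2 -> HIT, frames=[2,5,4,6]
Step 10: ref 3 -> FAULT, evict 4, frames=[2,5,3,6]
At step 10: evicted page 4

Answer: 4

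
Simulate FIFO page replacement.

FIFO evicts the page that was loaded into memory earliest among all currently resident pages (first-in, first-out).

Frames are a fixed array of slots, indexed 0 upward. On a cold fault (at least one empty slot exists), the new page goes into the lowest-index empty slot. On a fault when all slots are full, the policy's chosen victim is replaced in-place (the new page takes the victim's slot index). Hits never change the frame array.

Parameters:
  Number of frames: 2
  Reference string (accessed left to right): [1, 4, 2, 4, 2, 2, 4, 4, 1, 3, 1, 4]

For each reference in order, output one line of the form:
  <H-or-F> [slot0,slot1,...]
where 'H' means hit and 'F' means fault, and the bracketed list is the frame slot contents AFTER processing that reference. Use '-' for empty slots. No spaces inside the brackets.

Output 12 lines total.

F [1,-]
F [1,4]
F [2,4]
H [2,4]
H [2,4]
H [2,4]
H [2,4]
H [2,4]
F [2,1]
F [3,1]
H [3,1]
F [3,4]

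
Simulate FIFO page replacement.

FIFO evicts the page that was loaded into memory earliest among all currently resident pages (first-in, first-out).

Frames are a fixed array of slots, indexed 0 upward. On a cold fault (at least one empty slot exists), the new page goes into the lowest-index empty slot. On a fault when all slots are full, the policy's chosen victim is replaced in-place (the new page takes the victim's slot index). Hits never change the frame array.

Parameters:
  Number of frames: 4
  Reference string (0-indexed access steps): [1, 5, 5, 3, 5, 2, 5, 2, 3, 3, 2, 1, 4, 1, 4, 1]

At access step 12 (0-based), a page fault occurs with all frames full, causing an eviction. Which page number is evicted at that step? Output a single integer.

Answer: 1

Derivation:
Step 0: ref 1 -> FAULT, frames=[1,-,-,-]
Step 1: ref 5 -> FAULT, frames=[1,5,-,-]
Step 2: ref 5 -> HIT, frames=[1,5,-,-]
Step 3: ref 3 -> FAULT, frames=[1,5,3,-]
Step 4: ref 5 -> HIT, frames=[1,5,3,-]
Step 5: ref 2 -> FAULT, frames=[1,5,3,2]
Step 6: ref 5 -> HIT, frames=[1,5,3,2]
Step 7: ref 2 -> HIT, frames=[1,5,3,2]
Step 8: ref 3 -> HIT, frames=[1,5,3,2]
Step 9: ref 3 -> HIT, frames=[1,5,3,2]
Step 10: ref 2 -> HIT, frames=[1,5,3,2]
Step 11: ref 1 -> HIT, frames=[1,5,3,2]
Step 12: ref 4 -> FAULT, evict 1, frames=[4,5,3,2]
At step 12: evicted page 1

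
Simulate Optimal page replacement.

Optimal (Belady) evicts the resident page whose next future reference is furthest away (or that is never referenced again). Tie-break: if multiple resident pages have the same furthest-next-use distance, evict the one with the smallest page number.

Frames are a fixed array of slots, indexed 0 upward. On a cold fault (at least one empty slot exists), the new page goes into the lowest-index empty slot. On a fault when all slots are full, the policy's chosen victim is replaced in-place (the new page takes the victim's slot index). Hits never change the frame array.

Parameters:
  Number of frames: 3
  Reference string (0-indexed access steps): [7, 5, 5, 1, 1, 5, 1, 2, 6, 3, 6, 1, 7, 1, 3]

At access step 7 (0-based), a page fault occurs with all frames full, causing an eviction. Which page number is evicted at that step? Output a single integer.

Step 0: ref 7 -> FAULT, frames=[7,-,-]
Step 1: ref 5 -> FAULT, frames=[7,5,-]
Step 2: ref 5 -> HIT, frames=[7,5,-]
Step 3: ref 1 -> FAULT, frames=[7,5,1]
Step 4: ref 1 -> HIT, frames=[7,5,1]
Step 5: ref 5 -> HIT, frames=[7,5,1]
Step 6: ref 1 -> HIT, frames=[7,5,1]
Step 7: ref 2 -> FAULT, evict 5, frames=[7,2,1]
At step 7: evicted page 5

Answer: 5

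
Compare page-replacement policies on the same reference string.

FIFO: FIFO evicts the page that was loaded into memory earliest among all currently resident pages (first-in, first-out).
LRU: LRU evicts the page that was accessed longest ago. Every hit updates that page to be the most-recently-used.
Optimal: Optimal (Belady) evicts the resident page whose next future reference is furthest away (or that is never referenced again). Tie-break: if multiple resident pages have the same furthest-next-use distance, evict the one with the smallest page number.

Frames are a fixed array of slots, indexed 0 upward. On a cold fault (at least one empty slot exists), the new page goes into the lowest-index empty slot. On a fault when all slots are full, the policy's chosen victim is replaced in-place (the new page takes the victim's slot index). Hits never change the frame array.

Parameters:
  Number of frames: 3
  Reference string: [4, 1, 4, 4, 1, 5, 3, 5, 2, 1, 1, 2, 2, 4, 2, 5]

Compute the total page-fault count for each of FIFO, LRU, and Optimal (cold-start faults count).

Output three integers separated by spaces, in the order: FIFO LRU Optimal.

--- FIFO ---
  step 0: ref 4 -> FAULT, frames=[4,-,-] (faults so far: 1)
  step 1: ref 1 -> FAULT, frames=[4,1,-] (faults so far: 2)
  step 2: ref 4 -> HIT, frames=[4,1,-] (faults so far: 2)
  step 3: ref 4 -> HIT, frames=[4,1,-] (faults so far: 2)
  step 4: ref 1 -> HIT, frames=[4,1,-] (faults so far: 2)
  step 5: ref 5 -> FAULT, frames=[4,1,5] (faults so far: 3)
  step 6: ref 3 -> FAULT, evict 4, frames=[3,1,5] (faults so far: 4)
  step 7: ref 5 -> HIT, frames=[3,1,5] (faults so far: 4)
  step 8: ref 2 -> FAULT, evict 1, frames=[3,2,5] (faults so far: 5)
  step 9: ref 1 -> FAULT, evict 5, frames=[3,2,1] (faults so far: 6)
  step 10: ref 1 -> HIT, frames=[3,2,1] (faults so far: 6)
  step 11: ref 2 -> HIT, frames=[3,2,1] (faults so far: 6)
  step 12: ref 2 -> HIT, frames=[3,2,1] (faults so far: 6)
  step 13: ref 4 -> FAULT, evict 3, frames=[4,2,1] (faults so far: 7)
  step 14: ref 2 -> HIT, frames=[4,2,1] (faults so far: 7)
  step 15: ref 5 -> FAULT, evict 2, frames=[4,5,1] (faults so far: 8)
  FIFO total faults: 8
--- LRU ---
  step 0: ref 4 -> FAULT, frames=[4,-,-] (faults so far: 1)
  step 1: ref 1 -> FAULT, frames=[4,1,-] (faults so far: 2)
  step 2: ref 4 -> HIT, frames=[4,1,-] (faults so far: 2)
  step 3: ref 4 -> HIT, frames=[4,1,-] (faults so far: 2)
  step 4: ref 1 -> HIT, frames=[4,1,-] (faults so far: 2)
  step 5: ref 5 -> FAULT, frames=[4,1,5] (faults so far: 3)
  step 6: ref 3 -> FAULT, evict 4, frames=[3,1,5] (faults so far: 4)
  step 7: ref 5 -> HIT, frames=[3,1,5] (faults so far: 4)
  step 8: ref 2 -> FAULT, evict 1, frames=[3,2,5] (faults so far: 5)
  step 9: ref 1 -> FAULT, evict 3, frames=[1,2,5] (faults so far: 6)
  step 10: ref 1 -> HIT, frames=[1,2,5] (faults so far: 6)
  step 11: ref 2 -> HIT, frames=[1,2,5] (faults so far: 6)
  step 12: ref 2 -> HIT, frames=[1,2,5] (faults so far: 6)
  step 13: ref 4 -> FAULT, evict 5, frames=[1,2,4] (faults so far: 7)
  step 14: ref 2 -> HIT, frames=[1,2,4] (faults so far: 7)
  step 15: ref 5 -> FAULT, evict 1, frames=[5,2,4] (faults so far: 8)
  LRU total faults: 8
--- Optimal ---
  step 0: ref 4 -> FAULT, frames=[4,-,-] (faults so far: 1)
  step 1: ref 1 -> FAULT, frames=[4,1,-] (faults so far: 2)
  step 2: ref 4 -> HIT, frames=[4,1,-] (faults so far: 2)
  step 3: ref 4 -> HIT, frames=[4,1,-] (faults so far: 2)
  step 4: ref 1 -> HIT, frames=[4,1,-] (faults so far: 2)
  step 5: ref 5 -> FAULT, frames=[4,1,5] (faults so far: 3)
  step 6: ref 3 -> FAULT, evict 4, frames=[3,1,5] (faults so far: 4)
  step 7: ref 5 -> HIT, frames=[3,1,5] (faults so far: 4)
  step 8: ref 2 -> FAULT, evict 3, frames=[2,1,5] (faults so far: 5)
  step 9: ref 1 -> HIT, frames=[2,1,5] (faults so far: 5)
  step 10: ref 1 -> HIT, frames=[2,1,5] (faults so far: 5)
  step 11: ref 2 -> HIT, frames=[2,1,5] (faults so far: 5)
  step 12: ref 2 -> HIT, frames=[2,1,5] (faults so far: 5)
  step 13: ref 4 -> FAULT, evict 1, frames=[2,4,5] (faults so far: 6)
  step 14: ref 2 -> HIT, frames=[2,4,5] (faults so far: 6)
  step 15: ref 5 -> HIT, frames=[2,4,5] (faults so far: 6)
  Optimal total faults: 6

Answer: 8 8 6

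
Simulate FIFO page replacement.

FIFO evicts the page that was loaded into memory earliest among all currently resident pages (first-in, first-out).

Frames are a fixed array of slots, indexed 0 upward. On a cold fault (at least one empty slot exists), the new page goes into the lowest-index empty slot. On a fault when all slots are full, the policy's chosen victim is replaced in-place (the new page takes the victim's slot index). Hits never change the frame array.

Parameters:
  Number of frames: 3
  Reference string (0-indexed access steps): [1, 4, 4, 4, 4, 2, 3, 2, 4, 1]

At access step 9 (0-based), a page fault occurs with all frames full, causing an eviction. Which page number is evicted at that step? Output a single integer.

Answer: 4

Derivation:
Step 0: ref 1 -> FAULT, frames=[1,-,-]
Step 1: ref 4 -> FAULT, frames=[1,4,-]
Step 2: ref 4 -> HIT, frames=[1,4,-]
Step 3: ref 4 -> HIT, frames=[1,4,-]
Step 4: ref 4 -> HIT, frames=[1,4,-]
Step 5: ref 2 -> FAULT, frames=[1,4,2]
Step 6: ref 3 -> FAULT, evict 1, frames=[3,4,2]
Step 7: ref 2 -> HIT, frames=[3,4,2]
Step 8: ref 4 -> HIT, frames=[3,4,2]
Step 9: ref 1 -> FAULT, evict 4, frames=[3,1,2]
At step 9: evicted page 4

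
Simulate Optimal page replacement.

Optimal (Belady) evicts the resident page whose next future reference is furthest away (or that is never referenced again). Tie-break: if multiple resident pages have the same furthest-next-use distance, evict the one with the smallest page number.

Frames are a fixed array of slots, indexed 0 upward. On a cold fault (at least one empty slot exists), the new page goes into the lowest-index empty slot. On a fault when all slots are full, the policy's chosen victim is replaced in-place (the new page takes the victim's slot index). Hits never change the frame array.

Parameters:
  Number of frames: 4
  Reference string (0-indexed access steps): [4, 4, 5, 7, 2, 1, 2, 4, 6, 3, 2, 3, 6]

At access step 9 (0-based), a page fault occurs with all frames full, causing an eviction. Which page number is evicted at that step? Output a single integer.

Answer: 4

Derivation:
Step 0: ref 4 -> FAULT, frames=[4,-,-,-]
Step 1: ref 4 -> HIT, frames=[4,-,-,-]
Step 2: ref 5 -> FAULT, frames=[4,5,-,-]
Step 3: ref 7 -> FAULT, frames=[4,5,7,-]
Step 4: ref 2 -> FAULT, frames=[4,5,7,2]
Step 5: ref 1 -> FAULT, evict 5, frames=[4,1,7,2]
Step 6: ref 2 -> HIT, frames=[4,1,7,2]
Step 7: ref 4 -> HIT, frames=[4,1,7,2]
Step 8: ref 6 -> FAULT, evict 1, frames=[4,6,7,2]
Step 9: ref 3 -> FAULT, evict 4, frames=[3,6,7,2]
At step 9: evicted page 4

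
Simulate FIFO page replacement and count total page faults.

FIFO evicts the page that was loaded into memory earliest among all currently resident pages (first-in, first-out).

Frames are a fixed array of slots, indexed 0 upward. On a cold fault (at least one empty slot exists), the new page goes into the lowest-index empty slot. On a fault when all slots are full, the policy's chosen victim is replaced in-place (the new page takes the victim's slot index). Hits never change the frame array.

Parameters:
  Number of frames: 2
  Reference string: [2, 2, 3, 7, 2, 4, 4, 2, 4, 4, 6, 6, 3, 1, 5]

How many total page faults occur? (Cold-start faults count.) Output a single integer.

Step 0: ref 2 → FAULT, frames=[2,-]
Step 1: ref 2 → HIT, frames=[2,-]
Step 2: ref 3 → FAULT, frames=[2,3]
Step 3: ref 7 → FAULT (evict 2), frames=[7,3]
Step 4: ref 2 → FAULT (evict 3), frames=[7,2]
Step 5: ref 4 → FAULT (evict 7), frames=[4,2]
Step 6: ref 4 → HIT, frames=[4,2]
Step 7: ref 2 → HIT, frames=[4,2]
Step 8: ref 4 → HIT, frames=[4,2]
Step 9: ref 4 → HIT, frames=[4,2]
Step 10: ref 6 → FAULT (evict 2), frames=[4,6]
Step 11: ref 6 → HIT, frames=[4,6]
Step 12: ref 3 → FAULT (evict 4), frames=[3,6]
Step 13: ref 1 → FAULT (evict 6), frames=[3,1]
Step 14: ref 5 → FAULT (evict 3), frames=[5,1]
Total faults: 9

Answer: 9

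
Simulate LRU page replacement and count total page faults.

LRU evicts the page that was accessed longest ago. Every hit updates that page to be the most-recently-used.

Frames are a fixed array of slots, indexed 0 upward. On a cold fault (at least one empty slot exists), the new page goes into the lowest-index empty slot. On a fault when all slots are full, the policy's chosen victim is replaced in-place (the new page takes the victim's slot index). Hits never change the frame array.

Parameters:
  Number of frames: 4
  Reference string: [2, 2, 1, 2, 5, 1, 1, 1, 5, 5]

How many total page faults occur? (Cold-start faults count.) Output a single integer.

Answer: 3

Derivation:
Step 0: ref 2 → FAULT, frames=[2,-,-,-]
Step 1: ref 2 → HIT, frames=[2,-,-,-]
Step 2: ref 1 → FAULT, frames=[2,1,-,-]
Step 3: ref 2 → HIT, frames=[2,1,-,-]
Step 4: ref 5 → FAULT, frames=[2,1,5,-]
Step 5: ref 1 → HIT, frames=[2,1,5,-]
Step 6: ref 1 → HIT, frames=[2,1,5,-]
Step 7: ref 1 → HIT, frames=[2,1,5,-]
Step 8: ref 5 → HIT, frames=[2,1,5,-]
Step 9: ref 5 → HIT, frames=[2,1,5,-]
Total faults: 3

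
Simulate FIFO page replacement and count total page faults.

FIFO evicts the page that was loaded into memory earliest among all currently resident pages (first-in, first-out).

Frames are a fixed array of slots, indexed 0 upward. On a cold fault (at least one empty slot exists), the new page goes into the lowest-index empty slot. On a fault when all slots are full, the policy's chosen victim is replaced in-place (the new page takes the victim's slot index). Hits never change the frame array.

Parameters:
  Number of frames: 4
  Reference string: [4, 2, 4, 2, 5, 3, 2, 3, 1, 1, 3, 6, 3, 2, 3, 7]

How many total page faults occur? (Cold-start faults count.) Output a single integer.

Step 0: ref 4 → FAULT, frames=[4,-,-,-]
Step 1: ref 2 → FAULT, frames=[4,2,-,-]
Step 2: ref 4 → HIT, frames=[4,2,-,-]
Step 3: ref 2 → HIT, frames=[4,2,-,-]
Step 4: ref 5 → FAULT, frames=[4,2,5,-]
Step 5: ref 3 → FAULT, frames=[4,2,5,3]
Step 6: ref 2 → HIT, frames=[4,2,5,3]
Step 7: ref 3 → HIT, frames=[4,2,5,3]
Step 8: ref 1 → FAULT (evict 4), frames=[1,2,5,3]
Step 9: ref 1 → HIT, frames=[1,2,5,3]
Step 10: ref 3 → HIT, frames=[1,2,5,3]
Step 11: ref 6 → FAULT (evict 2), frames=[1,6,5,3]
Step 12: ref 3 → HIT, frames=[1,6,5,3]
Step 13: ref 2 → FAULT (evict 5), frames=[1,6,2,3]
Step 14: ref 3 → HIT, frames=[1,6,2,3]
Step 15: ref 7 → FAULT (evict 3), frames=[1,6,2,7]
Total faults: 8

Answer: 8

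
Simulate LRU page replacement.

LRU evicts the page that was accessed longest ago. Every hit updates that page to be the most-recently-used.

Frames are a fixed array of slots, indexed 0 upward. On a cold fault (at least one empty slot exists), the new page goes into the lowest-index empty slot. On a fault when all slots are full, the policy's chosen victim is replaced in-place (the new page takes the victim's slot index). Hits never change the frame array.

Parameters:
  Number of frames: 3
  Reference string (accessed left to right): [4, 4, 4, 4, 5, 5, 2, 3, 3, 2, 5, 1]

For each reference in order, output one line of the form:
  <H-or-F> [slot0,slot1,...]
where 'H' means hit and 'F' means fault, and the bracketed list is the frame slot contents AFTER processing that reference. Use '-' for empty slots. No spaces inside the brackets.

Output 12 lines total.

F [4,-,-]
H [4,-,-]
H [4,-,-]
H [4,-,-]
F [4,5,-]
H [4,5,-]
F [4,5,2]
F [3,5,2]
H [3,5,2]
H [3,5,2]
H [3,5,2]
F [1,5,2]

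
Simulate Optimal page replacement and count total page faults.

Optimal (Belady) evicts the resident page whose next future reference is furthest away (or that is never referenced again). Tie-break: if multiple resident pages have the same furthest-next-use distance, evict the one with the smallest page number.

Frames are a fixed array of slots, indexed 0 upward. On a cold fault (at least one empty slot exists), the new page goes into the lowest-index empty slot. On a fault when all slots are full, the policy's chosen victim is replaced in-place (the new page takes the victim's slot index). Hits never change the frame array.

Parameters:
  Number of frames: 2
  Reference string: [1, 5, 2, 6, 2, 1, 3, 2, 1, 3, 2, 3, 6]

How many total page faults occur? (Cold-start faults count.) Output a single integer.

Step 0: ref 1 → FAULT, frames=[1,-]
Step 1: ref 5 → FAULT, frames=[1,5]
Step 2: ref 2 → FAULT (evict 5), frames=[1,2]
Step 3: ref 6 → FAULT (evict 1), frames=[6,2]
Step 4: ref 2 → HIT, frames=[6,2]
Step 5: ref 1 → FAULT (evict 6), frames=[1,2]
Step 6: ref 3 → FAULT (evict 1), frames=[3,2]
Step 7: ref 2 → HIT, frames=[3,2]
Step 8: ref 1 → FAULT (evict 2), frames=[3,1]
Step 9: ref 3 → HIT, frames=[3,1]
Step 10: ref 2 → FAULT (evict 1), frames=[3,2]
Step 11: ref 3 → HIT, frames=[3,2]
Step 12: ref 6 → FAULT (evict 2), frames=[3,6]
Total faults: 9

Answer: 9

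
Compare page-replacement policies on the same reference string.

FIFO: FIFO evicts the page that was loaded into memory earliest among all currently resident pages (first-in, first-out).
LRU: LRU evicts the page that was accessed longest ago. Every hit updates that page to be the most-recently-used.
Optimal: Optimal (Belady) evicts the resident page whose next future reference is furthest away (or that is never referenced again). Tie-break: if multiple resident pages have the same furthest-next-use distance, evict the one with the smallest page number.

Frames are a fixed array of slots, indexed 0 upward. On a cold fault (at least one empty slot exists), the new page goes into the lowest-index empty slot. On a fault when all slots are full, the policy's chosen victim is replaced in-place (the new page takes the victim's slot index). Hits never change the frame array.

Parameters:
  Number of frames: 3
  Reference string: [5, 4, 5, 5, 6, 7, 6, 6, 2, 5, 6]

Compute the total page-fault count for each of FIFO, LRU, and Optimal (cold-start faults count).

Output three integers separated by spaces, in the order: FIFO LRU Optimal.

--- FIFO ---
  step 0: ref 5 -> FAULT, frames=[5,-,-] (faults so far: 1)
  step 1: ref 4 -> FAULT, frames=[5,4,-] (faults so far: 2)
  step 2: ref 5 -> HIT, frames=[5,4,-] (faults so far: 2)
  step 3: ref 5 -> HIT, frames=[5,4,-] (faults so far: 2)
  step 4: ref 6 -> FAULT, frames=[5,4,6] (faults so far: 3)
  step 5: ref 7 -> FAULT, evict 5, frames=[7,4,6] (faults so far: 4)
  step 6: ref 6 -> HIT, frames=[7,4,6] (faults so far: 4)
  step 7: ref 6 -> HIT, frames=[7,4,6] (faults so far: 4)
  step 8: ref 2 -> FAULT, evict 4, frames=[7,2,6] (faults so far: 5)
  step 9: ref 5 -> FAULT, evict 6, frames=[7,2,5] (faults so far: 6)
  step 10: ref 6 -> FAULT, evict 7, frames=[6,2,5] (faults so far: 7)
  FIFO total faults: 7
--- LRU ---
  step 0: ref 5 -> FAULT, frames=[5,-,-] (faults so far: 1)
  step 1: ref 4 -> FAULT, frames=[5,4,-] (faults so far: 2)
  step 2: ref 5 -> HIT, frames=[5,4,-] (faults so far: 2)
  step 3: ref 5 -> HIT, frames=[5,4,-] (faults so far: 2)
  step 4: ref 6 -> FAULT, frames=[5,4,6] (faults so far: 3)
  step 5: ref 7 -> FAULT, evict 4, frames=[5,7,6] (faults so far: 4)
  step 6: ref 6 -> HIT, frames=[5,7,6] (faults so far: 4)
  step 7: ref 6 -> HIT, frames=[5,7,6] (faults so far: 4)
  step 8: ref 2 -> FAULT, evict 5, frames=[2,7,6] (faults so far: 5)
  step 9: ref 5 -> FAULT, evict 7, frames=[2,5,6] (faults so far: 6)
  step 10: ref 6 -> HIT, frames=[2,5,6] (faults so far: 6)
  LRU total faults: 6
--- Optimal ---
  step 0: ref 5 -> FAULT, frames=[5,-,-] (faults so far: 1)
  step 1: ref 4 -> FAULT, frames=[5,4,-] (faults so far: 2)
  step 2: ref 5 -> HIT, frames=[5,4,-] (faults so far: 2)
  step 3: ref 5 -> HIT, frames=[5,4,-] (faults so far: 2)
  step 4: ref 6 -> FAULT, frames=[5,4,6] (faults so far: 3)
  step 5: ref 7 -> FAULT, evict 4, frames=[5,7,6] (faults so far: 4)
  step 6: ref 6 -> HIT, frames=[5,7,6] (faults so far: 4)
  step 7: ref 6 -> HIT, frames=[5,7,6] (faults so far: 4)
  step 8: ref 2 -> FAULT, evict 7, frames=[5,2,6] (faults so far: 5)
  step 9: ref 5 -> HIT, frames=[5,2,6] (faults so far: 5)
  step 10: ref 6 -> HIT, frames=[5,2,6] (faults so far: 5)
  Optimal total faults: 5

Answer: 7 6 5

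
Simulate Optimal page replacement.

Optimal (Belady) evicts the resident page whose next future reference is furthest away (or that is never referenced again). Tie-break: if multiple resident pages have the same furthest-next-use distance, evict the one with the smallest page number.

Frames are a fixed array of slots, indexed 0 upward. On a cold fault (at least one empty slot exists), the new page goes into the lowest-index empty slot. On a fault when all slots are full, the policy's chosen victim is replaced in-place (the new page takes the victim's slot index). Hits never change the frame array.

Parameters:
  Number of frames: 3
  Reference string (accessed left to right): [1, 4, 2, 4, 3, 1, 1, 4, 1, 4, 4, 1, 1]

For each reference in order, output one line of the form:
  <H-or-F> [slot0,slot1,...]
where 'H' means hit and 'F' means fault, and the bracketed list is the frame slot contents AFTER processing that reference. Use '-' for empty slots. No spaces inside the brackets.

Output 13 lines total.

F [1,-,-]
F [1,4,-]
F [1,4,2]
H [1,4,2]
F [1,4,3]
H [1,4,3]
H [1,4,3]
H [1,4,3]
H [1,4,3]
H [1,4,3]
H [1,4,3]
H [1,4,3]
H [1,4,3]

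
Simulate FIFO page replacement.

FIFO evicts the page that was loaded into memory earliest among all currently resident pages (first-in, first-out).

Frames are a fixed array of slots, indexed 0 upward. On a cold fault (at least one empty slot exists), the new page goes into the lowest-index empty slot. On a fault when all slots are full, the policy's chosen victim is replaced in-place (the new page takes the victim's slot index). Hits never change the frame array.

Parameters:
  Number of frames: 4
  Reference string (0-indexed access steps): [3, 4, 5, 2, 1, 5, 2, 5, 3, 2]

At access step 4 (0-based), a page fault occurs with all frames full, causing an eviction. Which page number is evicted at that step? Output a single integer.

Answer: 3

Derivation:
Step 0: ref 3 -> FAULT, frames=[3,-,-,-]
Step 1: ref 4 -> FAULT, frames=[3,4,-,-]
Step 2: ref 5 -> FAULT, frames=[3,4,5,-]
Step 3: ref 2 -> FAULT, frames=[3,4,5,2]
Step 4: ref 1 -> FAULT, evict 3, frames=[1,4,5,2]
At step 4: evicted page 3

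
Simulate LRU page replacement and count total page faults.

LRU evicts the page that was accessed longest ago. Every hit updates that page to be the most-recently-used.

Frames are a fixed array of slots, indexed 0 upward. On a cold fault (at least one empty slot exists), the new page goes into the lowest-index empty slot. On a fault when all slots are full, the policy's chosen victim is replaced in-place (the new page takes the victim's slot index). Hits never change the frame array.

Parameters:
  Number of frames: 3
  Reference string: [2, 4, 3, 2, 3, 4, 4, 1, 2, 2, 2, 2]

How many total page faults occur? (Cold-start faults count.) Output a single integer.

Step 0: ref 2 → FAULT, frames=[2,-,-]
Step 1: ref 4 → FAULT, frames=[2,4,-]
Step 2: ref 3 → FAULT, frames=[2,4,3]
Step 3: ref 2 → HIT, frames=[2,4,3]
Step 4: ref 3 → HIT, frames=[2,4,3]
Step 5: ref 4 → HIT, frames=[2,4,3]
Step 6: ref 4 → HIT, frames=[2,4,3]
Step 7: ref 1 → FAULT (evict 2), frames=[1,4,3]
Step 8: ref 2 → FAULT (evict 3), frames=[1,4,2]
Step 9: ref 2 → HIT, frames=[1,4,2]
Step 10: ref 2 → HIT, frames=[1,4,2]
Step 11: ref 2 → HIT, frames=[1,4,2]
Total faults: 5

Answer: 5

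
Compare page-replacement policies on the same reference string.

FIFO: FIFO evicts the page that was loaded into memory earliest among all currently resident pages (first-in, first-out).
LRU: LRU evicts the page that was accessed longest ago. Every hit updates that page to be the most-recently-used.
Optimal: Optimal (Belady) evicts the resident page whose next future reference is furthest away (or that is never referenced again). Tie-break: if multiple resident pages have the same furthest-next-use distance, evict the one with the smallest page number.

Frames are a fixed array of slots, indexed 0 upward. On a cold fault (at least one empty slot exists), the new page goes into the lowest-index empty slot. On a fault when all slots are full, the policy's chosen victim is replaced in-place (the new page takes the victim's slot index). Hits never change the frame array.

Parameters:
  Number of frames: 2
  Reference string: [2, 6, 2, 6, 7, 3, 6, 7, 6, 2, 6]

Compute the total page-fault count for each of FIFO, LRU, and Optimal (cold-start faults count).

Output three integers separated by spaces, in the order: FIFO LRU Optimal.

--- FIFO ---
  step 0: ref 2 -> FAULT, frames=[2,-] (faults so far: 1)
  step 1: ref 6 -> FAULT, frames=[2,6] (faults so far: 2)
  step 2: ref 2 -> HIT, frames=[2,6] (faults so far: 2)
  step 3: ref 6 -> HIT, frames=[2,6] (faults so far: 2)
  step 4: ref 7 -> FAULT, evict 2, frames=[7,6] (faults so far: 3)
  step 5: ref 3 -> FAULT, evict 6, frames=[7,3] (faults so far: 4)
  step 6: ref 6 -> FAULT, evict 7, frames=[6,3] (faults so far: 5)
  step 7: ref 7 -> FAULT, evict 3, frames=[6,7] (faults so far: 6)
  step 8: ref 6 -> HIT, frames=[6,7] (faults so far: 6)
  step 9: ref 2 -> FAULT, evict 6, frames=[2,7] (faults so far: 7)
  step 10: ref 6 -> FAULT, evict 7, frames=[2,6] (faults so far: 8)
  FIFO total faults: 8
--- LRU ---
  step 0: ref 2 -> FAULT, frames=[2,-] (faults so far: 1)
  step 1: ref 6 -> FAULT, frames=[2,6] (faults so far: 2)
  step 2: ref 2 -> HIT, frames=[2,6] (faults so far: 2)
  step 3: ref 6 -> HIT, frames=[2,6] (faults so far: 2)
  step 4: ref 7 -> FAULT, evict 2, frames=[7,6] (faults so far: 3)
  step 5: ref 3 -> FAULT, evict 6, frames=[7,3] (faults so far: 4)
  step 6: ref 6 -> FAULT, evict 7, frames=[6,3] (faults so far: 5)
  step 7: ref 7 -> FAULT, evict 3, frames=[6,7] (faults so far: 6)
  step 8: ref 6 -> HIT, frames=[6,7] (faults so far: 6)
  step 9: ref 2 -> FAULT, evict 7, frames=[6,2] (faults so far: 7)
  step 10: ref 6 -> HIT, frames=[6,2] (faults so far: 7)
  LRU total faults: 7
--- Optimal ---
  step 0: ref 2 -> FAULT, frames=[2,-] (faults so far: 1)
  step 1: ref 6 -> FAULT, frames=[2,6] (faults so far: 2)
  step 2: ref 2 -> HIT, frames=[2,6] (faults so far: 2)
  step 3: ref 6 -> HIT, frames=[2,6] (faults so far: 2)
  step 4: ref 7 -> FAULT, evict 2, frames=[7,6] (faults so far: 3)
  step 5: ref 3 -> FAULT, evict 7, frames=[3,6] (faults so far: 4)
  step 6: ref 6 -> HIT, frames=[3,6] (faults so far: 4)
  step 7: ref 7 -> FAULT, evict 3, frames=[7,6] (faults so far: 5)
  step 8: ref 6 -> HIT, frames=[7,6] (faults so far: 5)
  step 9: ref 2 -> FAULT, evict 7, frames=[2,6] (faults so far: 6)
  step 10: ref 6 -> HIT, frames=[2,6] (faults so far: 6)
  Optimal total faults: 6

Answer: 8 7 6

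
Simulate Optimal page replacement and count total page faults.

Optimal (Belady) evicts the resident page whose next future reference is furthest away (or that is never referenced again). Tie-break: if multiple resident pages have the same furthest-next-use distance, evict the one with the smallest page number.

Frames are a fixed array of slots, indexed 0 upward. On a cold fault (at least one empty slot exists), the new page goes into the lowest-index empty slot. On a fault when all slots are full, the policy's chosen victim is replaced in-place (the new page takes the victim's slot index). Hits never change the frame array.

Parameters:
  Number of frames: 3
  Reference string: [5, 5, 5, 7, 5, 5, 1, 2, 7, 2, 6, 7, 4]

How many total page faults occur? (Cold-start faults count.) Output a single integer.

Step 0: ref 5 → FAULT, frames=[5,-,-]
Step 1: ref 5 → HIT, frames=[5,-,-]
Step 2: ref 5 → HIT, frames=[5,-,-]
Step 3: ref 7 → FAULT, frames=[5,7,-]
Step 4: ref 5 → HIT, frames=[5,7,-]
Step 5: ref 5 → HIT, frames=[5,7,-]
Step 6: ref 1 → FAULT, frames=[5,7,1]
Step 7: ref 2 → FAULT (evict 1), frames=[5,7,2]
Step 8: ref 7 → HIT, frames=[5,7,2]
Step 9: ref 2 → HIT, frames=[5,7,2]
Step 10: ref 6 → FAULT (evict 2), frames=[5,7,6]
Step 11: ref 7 → HIT, frames=[5,7,6]
Step 12: ref 4 → FAULT (evict 5), frames=[4,7,6]
Total faults: 6

Answer: 6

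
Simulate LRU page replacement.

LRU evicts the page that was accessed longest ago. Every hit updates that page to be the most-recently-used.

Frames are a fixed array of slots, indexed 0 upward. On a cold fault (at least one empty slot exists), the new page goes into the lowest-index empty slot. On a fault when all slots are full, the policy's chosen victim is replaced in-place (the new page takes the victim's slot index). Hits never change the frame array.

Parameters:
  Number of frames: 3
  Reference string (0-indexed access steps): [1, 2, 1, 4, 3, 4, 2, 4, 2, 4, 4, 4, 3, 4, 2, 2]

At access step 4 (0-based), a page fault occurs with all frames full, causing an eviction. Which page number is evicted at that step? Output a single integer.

Answer: 2

Derivation:
Step 0: ref 1 -> FAULT, frames=[1,-,-]
Step 1: ref 2 -> FAULT, frames=[1,2,-]
Step 2: ref 1 -> HIT, frames=[1,2,-]
Step 3: ref 4 -> FAULT, frames=[1,2,4]
Step 4: ref 3 -> FAULT, evict 2, frames=[1,3,4]
At step 4: evicted page 2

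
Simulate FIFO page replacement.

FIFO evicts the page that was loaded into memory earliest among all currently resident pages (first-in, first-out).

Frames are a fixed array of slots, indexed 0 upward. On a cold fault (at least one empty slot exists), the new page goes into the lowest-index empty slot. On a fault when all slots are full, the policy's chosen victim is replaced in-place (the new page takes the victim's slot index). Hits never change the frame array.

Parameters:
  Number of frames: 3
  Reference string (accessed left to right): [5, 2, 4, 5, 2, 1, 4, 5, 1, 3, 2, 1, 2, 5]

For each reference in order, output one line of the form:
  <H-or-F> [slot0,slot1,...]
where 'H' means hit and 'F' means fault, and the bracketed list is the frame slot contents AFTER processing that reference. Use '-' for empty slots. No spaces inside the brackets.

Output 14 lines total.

F [5,-,-]
F [5,2,-]
F [5,2,4]
H [5,2,4]
H [5,2,4]
F [1,2,4]
H [1,2,4]
F [1,5,4]
H [1,5,4]
F [1,5,3]
F [2,5,3]
F [2,1,3]
H [2,1,3]
F [2,1,5]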